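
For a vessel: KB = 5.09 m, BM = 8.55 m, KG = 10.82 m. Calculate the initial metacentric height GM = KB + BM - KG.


Formula: GM = KB + BM - KG
Step 1 — KM = KB + BM = 5.09 + 8.55 = 13.64 m
Step 2 — GM = KM - KG = 13.64 - 10.82 = 2.82 m

2.82 m


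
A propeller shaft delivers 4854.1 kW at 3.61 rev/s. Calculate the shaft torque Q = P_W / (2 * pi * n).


Formula: Q = P_W / (2 * pi * n)
Step 1 — P_W = 4854.1 kW * 1000 = 4854100.0 W
Step 2 — 2 * pi * n = 2 * pi * 3.61 = 22.682299
Step 3 — Q = 4854100.0 / 22.682299 ≈ 214000 N·m (5 s.f.)

214000 N·m


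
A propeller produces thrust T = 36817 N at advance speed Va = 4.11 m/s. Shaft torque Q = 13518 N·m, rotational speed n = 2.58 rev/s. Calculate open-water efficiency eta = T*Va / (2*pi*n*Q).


Formula: eta = T * Va / (2 * pi * n * Q)
Step 1 — numerator = T * Va = 36817 * 4.11 = 151317.87
Step 2 — 2 * pi * n = 2 * pi * 2.58 = 16.210618
Step 3 — denominator = 16.210618 * 13518 = 219135.13
Step 4 — eta = 151317.87 / 219135.13 ≈ 0.69052 (5 s.f.)

0.69052


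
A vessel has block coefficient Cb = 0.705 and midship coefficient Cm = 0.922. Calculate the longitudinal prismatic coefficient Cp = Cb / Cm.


Formula: Cp = Cb / Cm
Substituting: Cp = 0.705 / 0.922
Result: Cp ≈ 0.76464 (5 s.f.)

0.76464


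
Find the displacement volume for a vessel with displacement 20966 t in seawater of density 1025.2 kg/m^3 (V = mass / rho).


Formula: V = mass / rho
Step 1 — convert tonnes to kg: 20966 t * 1000 = 20966000 kg
Step 2 — V = 20966000 / 1025.2 ≈ 20451 m^3 (5 s.f.)

20451 m^3


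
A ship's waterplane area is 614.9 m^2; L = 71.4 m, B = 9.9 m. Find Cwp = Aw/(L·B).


Formula: Cwp = Aw / (L * B)
Step 1 — L * B = 71.4 * 9.9 = 706.86 m^2
Step 2 — Cwp = 614.9 / 706.86 ≈ 0.86990 (5 s.f.)

0.86990


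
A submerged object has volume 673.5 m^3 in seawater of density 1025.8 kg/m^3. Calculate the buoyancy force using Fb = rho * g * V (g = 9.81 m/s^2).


Formula: Fb = rho * g * V
Substituting: Fb = 1025.8 * 9.81 * 673.5
Intermediate: 1025.8 * 9.81 = 10063.098
Result: Fb = 10063.098 * 673.5 ≈ 6777500 N (5 s.f.)

6777500 N


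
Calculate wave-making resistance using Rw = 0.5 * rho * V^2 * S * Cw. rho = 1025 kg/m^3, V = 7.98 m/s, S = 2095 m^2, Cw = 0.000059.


Formula: Rw = 0.5 * rho * V^2 * S * Cw
Step 1 — V^2 = 7.98^2 = 63.6804
Step 2 — 0.5 * rho * V^2 = 0.5 * 1025 * 63.6804 = 32636.205
Step 3 — Rw = 32636.205 * 2095 * 0.000059 ≈ 4034.0 N (5 s.f.)

4034.0 N


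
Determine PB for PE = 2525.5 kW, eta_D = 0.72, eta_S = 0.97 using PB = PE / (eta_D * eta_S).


Formula: PB = PE / (eta_D * eta_S)
Step 1 — combined efficiency = eta_D * eta_S = 0.72 * 0.97 = 0.6984
Step 2 — PB = 2525.5 / 0.6984 ≈ 3616.1 kW (5 s.f.)

3616.1 kW


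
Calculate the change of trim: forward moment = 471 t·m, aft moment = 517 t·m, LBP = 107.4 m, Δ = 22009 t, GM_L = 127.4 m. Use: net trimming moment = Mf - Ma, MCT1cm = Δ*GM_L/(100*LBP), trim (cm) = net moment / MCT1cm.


Formula: net trimming moment = Mf - Ma; MCT1cm = Δ*GM_L/(100*LBP); trim = net moment / MCT1cm
Step 1 — net trimming moment = 471 - 517 = -46 t·m
Step 2 — MCT1cm = 22009 * 127.4 / (100 * 107.4) = 261.0751 t·m/cm
Step 3 — trim = -46 / 261.0751 ≈ -0.17619 cm (5 s.f.)

-0.17619 cm


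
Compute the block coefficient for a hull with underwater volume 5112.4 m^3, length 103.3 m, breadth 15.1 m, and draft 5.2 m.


Formula: Cb = V / (L * B * T)
Step 1 — L * B * T = 103.3 * 15.1 * 5.2 = 8111.116 m^3
Step 2 — Cb = 5112.4 / 8111.116 ≈ 0.63030 (5 s.f.)

0.63030


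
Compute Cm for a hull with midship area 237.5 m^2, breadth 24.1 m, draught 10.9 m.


Formula: Cm = Am / (B * T)
Step 1 — B * T = 24.1 * 10.9 = 262.69 m^2
Step 2 — Cm = 237.5 / 262.69 ≈ 0.90411 (5 s.f.)

0.90411


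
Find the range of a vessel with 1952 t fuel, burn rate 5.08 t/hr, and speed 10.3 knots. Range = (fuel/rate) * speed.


Formula: endurance = fuel / rate; range = endurance * speed
Step 1 — endurance = 1952 / 5.08 = 384.252 hours
Step 2 — range = 384.252 * 10.3 ≈ 3957.8 nautical miles (5 s.f.)

3957.8 NM


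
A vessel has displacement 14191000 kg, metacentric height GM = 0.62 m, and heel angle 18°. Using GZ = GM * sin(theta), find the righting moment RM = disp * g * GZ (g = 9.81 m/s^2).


Formula: GZ = GM * sin(theta); RM = disp * g * GZ
Step 1 — GZ = 0.62 * sin(18°) = 0.62 * 0.309017 = 0.191591 m
Step 2 — RM = 14191000 * 9.81 * 0.191591 ≈ 26672000 N·m (5 s.f.)

26672000 N·m


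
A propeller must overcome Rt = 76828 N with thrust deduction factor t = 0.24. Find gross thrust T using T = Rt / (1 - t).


Formula: T = Rt / (1 - t)
Step 1 — (1 - t) = 1 - 0.24 = 0.76
Step 2 — T = 76828 / 0.76 ≈ 101090 N (5 s.f.)

101090 N


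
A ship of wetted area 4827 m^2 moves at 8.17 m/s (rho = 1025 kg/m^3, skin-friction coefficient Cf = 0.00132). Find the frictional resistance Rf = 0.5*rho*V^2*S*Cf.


Formula: Rf = 0.5 * rho * V^2 * S * Cf
Step 1 — V^2 = 8.17^2 = 66.7489
Step 2 — 0.5 * rho * V^2 = 0.5 * 1025 * 66.7489 = 34208.81125
Step 3 — Rf = 34208.81125 * 4827 * 0.00132 ≈ 217970 N (5 s.f.)

217970 N


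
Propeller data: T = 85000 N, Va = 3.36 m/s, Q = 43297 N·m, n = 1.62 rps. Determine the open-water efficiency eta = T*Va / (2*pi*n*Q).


Formula: eta = T * Va / (2 * pi * n * Q)
Step 1 — numerator = T * Va = 85000 * 3.36 = 285600.0
Step 2 — 2 * pi * n = 2 * pi * 1.62 = 10.17876
Step 3 — denominator = 10.17876 * 43297 = 440709.77
Step 4 — eta = 285600.0 / 440709.77 ≈ 0.64805 (5 s.f.)

0.64805


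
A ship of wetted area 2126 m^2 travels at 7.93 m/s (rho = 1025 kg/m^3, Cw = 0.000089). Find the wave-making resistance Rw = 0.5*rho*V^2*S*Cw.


Formula: Rw = 0.5 * rho * V^2 * S * Cw
Step 1 — V^2 = 7.93^2 = 62.8849
Step 2 — 0.5 * rho * V^2 = 0.5 * 1025 * 62.8849 = 32228.51125
Step 3 — Rw = 32228.51125 * 2126 * 0.000089 ≈ 6098.1 N (5 s.f.)

6098.1 N


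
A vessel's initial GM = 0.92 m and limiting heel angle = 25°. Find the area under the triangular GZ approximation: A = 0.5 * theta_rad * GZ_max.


Formula: GZ_max = GM * sin(theta); Area = 0.5 * theta_rad * GZ_max
Step 1 — GZ_max = 0.92 * sin(25°) = 0.92 * 0.422618 = 0.388809 m
Step 2 — theta_rad = 25 * pi/180 = 0.436332 rad
Step 3 — Area = 0.5 * 0.436332 * 0.388809 ≈ 0.084825 m·rad (5 s.f.)

0.084825 m·rad


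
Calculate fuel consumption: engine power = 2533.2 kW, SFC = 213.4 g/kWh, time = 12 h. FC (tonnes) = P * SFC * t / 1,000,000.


Formula: FC (tonnes) = P * SFC * t / 1,000,000
Step 1 — P * SFC * t = 2533.2 * 213.4 * 12 = 6487018.56 g
Step 2 — FC (tonnes) = 6487018.56 / 1,000,000 ≈ 6.4870 tonnes (5 s.f.)

6.4870 tonnes


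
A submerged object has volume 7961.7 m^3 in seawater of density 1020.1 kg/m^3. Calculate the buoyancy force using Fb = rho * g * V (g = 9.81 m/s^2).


Formula: Fb = rho * g * V
Substituting: Fb = 1020.1 * 9.81 * 7961.7
Intermediate: 1020.1 * 9.81 = 10007.181
Result: Fb = 10007.181 * 7961.7 ≈ 79674000 N (5 s.f.)

79674000 N


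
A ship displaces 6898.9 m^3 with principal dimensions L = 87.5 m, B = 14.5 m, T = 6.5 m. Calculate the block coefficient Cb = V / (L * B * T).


Formula: Cb = V / (L * B * T)
Step 1 — L * B * T = 87.5 * 14.5 * 6.5 = 8246.875 m^3
Step 2 — Cb = 6898.9 / 8246.875 ≈ 0.83655 (5 s.f.)

0.83655


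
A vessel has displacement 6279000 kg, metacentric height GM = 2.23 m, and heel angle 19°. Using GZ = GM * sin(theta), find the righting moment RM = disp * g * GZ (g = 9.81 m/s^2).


Formula: GZ = GM * sin(theta); RM = disp * g * GZ
Step 1 — GZ = 2.23 * sin(19°) = 2.23 * 0.325568 = 0.726017 m
Step 2 — RM = 6279000 * 9.81 * 0.726017 ≈ 44720000 N·m (5 s.f.)

44720000 N·m


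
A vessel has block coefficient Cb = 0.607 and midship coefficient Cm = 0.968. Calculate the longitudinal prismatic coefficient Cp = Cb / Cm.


Formula: Cp = Cb / Cm
Substituting: Cp = 0.607 / 0.968
Result: Cp ≈ 0.62707 (5 s.f.)

0.62707


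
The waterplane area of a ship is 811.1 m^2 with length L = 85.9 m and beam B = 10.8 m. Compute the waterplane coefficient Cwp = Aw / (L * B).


Formula: Cwp = Aw / (L * B)
Step 1 — L * B = 85.9 * 10.8 = 927.72 m^2
Step 2 — Cwp = 811.1 / 927.72 ≈ 0.87429 (5 s.f.)

0.87429


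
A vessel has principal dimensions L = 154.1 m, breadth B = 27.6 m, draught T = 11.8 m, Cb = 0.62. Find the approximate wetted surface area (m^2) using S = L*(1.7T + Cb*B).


Formula: S = 1.7*L*T + V/T with V = Cb*L*B*T, i.e. S = L * (1.7*T + Cb*B)
Step 1 — 1.7*T = 1.7 * 11.8 = 20.06 m
Step 2 — Cb*B = 0.62 * 27.6 = 17.112 m
Step 3 — 1.7*T + Cb*B = 20.06 + 17.112 = 37.172 m
Step 4 — S = 154.1 * 37.172 ≈ 5728.2 m^2 (5 s.f.)

5728.2 m^2


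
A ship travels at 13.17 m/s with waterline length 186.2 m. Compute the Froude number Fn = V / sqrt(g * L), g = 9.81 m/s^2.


Formula: Fn = V / sqrt(g * L)
Step 1 — g * L = 9.81 * 186.2 = 1826.622
Step 2 — sqrt(g * L) = sqrt(1826.622) = 42.738999
Step 3 — Fn = 13.17 / 42.738999 ≈ 0.30815 (5 s.f.)

0.30815


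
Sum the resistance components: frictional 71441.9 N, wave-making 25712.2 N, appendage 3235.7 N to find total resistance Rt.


Formula: Rt = Rf + Rw + Ra
Substituting: Rt = 71441.9 + 25712.2 + 3235.7
Result: Rt = 100389.8 N

100389.8 N


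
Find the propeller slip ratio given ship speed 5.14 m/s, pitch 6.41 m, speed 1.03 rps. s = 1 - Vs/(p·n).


Formula: s = 1 - Vs / (p * n)
Step 1 — p * n = 6.41 * 1.03 = 6.6023
Step 2 — Vs / (p*n) = 5.14 / 6.6023 = 0.778517 (6 d.p.)
Step 3 — s = 1 - 0.778517 = 0.221483

0.221483


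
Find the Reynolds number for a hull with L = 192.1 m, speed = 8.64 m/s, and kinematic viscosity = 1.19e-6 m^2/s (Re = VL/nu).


Formula: Re = V * L / nu
Step 1 — V * L = 8.64 * 192.1 = 1659.744 m^2/s
Step 2 — Re = 1659.744 / 1.19e-6 = 1.39e+09

1.39e+09


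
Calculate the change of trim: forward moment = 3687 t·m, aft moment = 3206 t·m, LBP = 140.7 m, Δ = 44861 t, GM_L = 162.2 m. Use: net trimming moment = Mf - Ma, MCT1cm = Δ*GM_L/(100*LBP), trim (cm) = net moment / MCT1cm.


Formula: net trimming moment = Mf - Ma; MCT1cm = Δ*GM_L/(100*LBP); trim = net moment / MCT1cm
Step 1 — net trimming moment = 3687 - 3206 = 481 t·m
Step 2 — MCT1cm = 44861 * 162.2 / (100 * 140.7) = 517.1609 t·m/cm
Step 3 — trim = 481 / 517.1609 ≈ 0.93008 cm (5 s.f.)

0.93008 cm


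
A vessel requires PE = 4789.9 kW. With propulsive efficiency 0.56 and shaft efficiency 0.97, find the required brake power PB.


Formula: PB = PE / (eta_D * eta_S)
Step 1 — combined efficiency = eta_D * eta_S = 0.56 * 0.97 = 0.5432
Step 2 — PB = 4789.9 / 0.5432 ≈ 8817.9 kW (5 s.f.)

8817.9 kW


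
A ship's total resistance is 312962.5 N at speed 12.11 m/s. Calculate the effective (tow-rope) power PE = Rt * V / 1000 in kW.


Formula: PE = Rt * V / 1000 (kW)
Step 1 — PE (W) = 312962.5 * 12.11 = 3789975.875 W
Step 2 — PE (kW) = 3789975.875 / 1000 ≈ 3790.0 kW (5 s.f.)

3790.0 kW


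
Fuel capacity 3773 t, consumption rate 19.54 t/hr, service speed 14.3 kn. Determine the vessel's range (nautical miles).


Formula: endurance = fuel / rate; range = endurance * speed
Step 1 — endurance = 3773 / 19.54 = 193.0911 hours
Step 2 — range = 193.0911 * 14.3 ≈ 2761.2 nautical miles (5 s.f.)

2761.2 NM


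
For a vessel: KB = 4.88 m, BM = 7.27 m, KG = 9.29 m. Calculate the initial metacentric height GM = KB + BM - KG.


Formula: GM = KB + BM - KG
Step 1 — KM = KB + BM = 4.88 + 7.27 = 12.15 m
Step 2 — GM = KM - KG = 12.15 - 9.29 = 2.86 m

2.86 m


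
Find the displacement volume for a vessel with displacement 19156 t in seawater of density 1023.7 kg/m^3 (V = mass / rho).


Formula: V = mass / rho
Step 1 — convert tonnes to kg: 19156 t * 1000 = 19156000 kg
Step 2 — V = 19156000 / 1023.7 ≈ 18713 m^3 (5 s.f.)

18713 m^3


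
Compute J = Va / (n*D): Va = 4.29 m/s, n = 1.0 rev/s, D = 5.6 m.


Formula: J = Va / (n * D)
Step 1 — n * D = 1.0 * 5.6 = 5.6
Step 2 — J = 4.29 / 5.6 ≈ 0.76607 (5 s.f.)

0.76607


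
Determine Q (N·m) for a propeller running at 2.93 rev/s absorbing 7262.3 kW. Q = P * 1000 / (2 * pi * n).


Formula: Q = P_W / (2 * pi * n)
Step 1 — P_W = 7262.3 kW * 1000 = 7262300.0 W
Step 2 — 2 * pi * n = 2 * pi * 2.93 = 18.409733
Step 3 — Q = 7262300.0 / 18.409733 ≈ 394480 N·m (5 s.f.)

394480 N·m


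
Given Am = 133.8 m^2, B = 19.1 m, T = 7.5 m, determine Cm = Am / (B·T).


Formula: Cm = Am / (B * T)
Step 1 — B * T = 19.1 * 7.5 = 143.25 m^2
Step 2 — Cm = 133.8 / 143.25 ≈ 0.93403 (5 s.f.)

0.93403


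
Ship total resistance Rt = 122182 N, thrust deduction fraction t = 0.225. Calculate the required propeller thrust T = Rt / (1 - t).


Formula: T = Rt / (1 - t)
Step 1 — (1 - t) = 1 - 0.225 = 0.775
Step 2 — T = 122182 / 0.775 ≈ 157650 N (5 s.f.)

157650 N


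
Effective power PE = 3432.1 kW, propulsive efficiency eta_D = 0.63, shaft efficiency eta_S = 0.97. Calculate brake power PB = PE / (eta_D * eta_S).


Formula: PB = PE / (eta_D * eta_S)
Step 1 — combined efficiency = eta_D * eta_S = 0.63 * 0.97 = 0.6111
Step 2 — PB = 3432.1 / 0.6111 ≈ 5616.3 kW (5 s.f.)

5616.3 kW


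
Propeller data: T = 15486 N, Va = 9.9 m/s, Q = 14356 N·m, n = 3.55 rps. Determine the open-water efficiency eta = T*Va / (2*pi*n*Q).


Formula: eta = T * Va / (2 * pi * n * Q)
Step 1 — numerator = T * Va = 15486 * 9.9 = 153311.4
Step 2 — 2 * pi * n = 2 * pi * 3.55 = 22.305308
Step 3 — denominator = 22.305308 * 14356 = 320215.0
Step 4 — eta = 153311.4 / 320215.0 ≈ 0.47878 (5 s.f.)

0.47878


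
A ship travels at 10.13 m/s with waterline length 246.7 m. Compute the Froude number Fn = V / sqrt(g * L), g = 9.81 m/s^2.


Formula: Fn = V / sqrt(g * L)
Step 1 — g * L = 9.81 * 246.7 = 2420.127
Step 2 — sqrt(g * L) = sqrt(2420.127) = 49.194786
Step 3 — Fn = 10.13 / 49.194786 ≈ 0.20592 (5 s.f.)

0.20592


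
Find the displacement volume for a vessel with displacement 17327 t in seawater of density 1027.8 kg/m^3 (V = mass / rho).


Formula: V = mass / rho
Step 1 — convert tonnes to kg: 17327 t * 1000 = 17327000 kg
Step 2 — V = 17327000 / 1027.8 ≈ 16858 m^3 (5 s.f.)

16858 m^3


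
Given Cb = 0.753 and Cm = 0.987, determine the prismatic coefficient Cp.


Formula: Cp = Cb / Cm
Substituting: Cp = 0.753 / 0.987
Result: Cp ≈ 0.76292 (5 s.f.)

0.76292


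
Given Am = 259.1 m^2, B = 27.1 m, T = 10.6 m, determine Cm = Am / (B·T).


Formula: Cm = Am / (B * T)
Step 1 — B * T = 27.1 * 10.6 = 287.26 m^2
Step 2 — Cm = 259.1 / 287.26 ≈ 0.90197 (5 s.f.)

0.90197


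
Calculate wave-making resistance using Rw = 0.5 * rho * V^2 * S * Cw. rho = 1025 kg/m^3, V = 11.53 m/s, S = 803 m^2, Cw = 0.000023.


Formula: Rw = 0.5 * rho * V^2 * S * Cw
Step 1 — V^2 = 11.53^2 = 132.9409
Step 2 — 0.5 * rho * V^2 = 0.5 * 1025 * 132.9409 = 68132.21125
Step 3 — Rw = 68132.21125 * 803 * 0.000023 ≈ 1258.3 N (5 s.f.)

1258.3 N


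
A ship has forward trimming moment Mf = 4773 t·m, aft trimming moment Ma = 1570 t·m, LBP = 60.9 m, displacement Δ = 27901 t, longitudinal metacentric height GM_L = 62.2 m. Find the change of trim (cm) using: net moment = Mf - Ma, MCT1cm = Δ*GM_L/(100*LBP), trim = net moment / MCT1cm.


Formula: net trimming moment = Mf - Ma; MCT1cm = Δ*GM_L/(100*LBP); trim = net moment / MCT1cm
Step 1 — net trimming moment = 4773 - 1570 = 3203 t·m
Step 2 — MCT1cm = 27901 * 62.2 / (100 * 60.9) = 284.9659 t·m/cm
Step 3 — trim = 3203 / 284.9659 ≈ 11.240 cm (5 s.f.)

11.240 cm


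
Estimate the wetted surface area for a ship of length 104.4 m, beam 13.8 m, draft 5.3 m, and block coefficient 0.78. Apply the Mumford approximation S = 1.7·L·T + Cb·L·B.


Formula: S = 1.7*L*T + V/T with V = Cb*L*B*T, i.e. S = L * (1.7*T + Cb*B)
Step 1 — 1.7*T = 1.7 * 5.3 = 9.01 m
Step 2 — Cb*B = 0.78 * 13.8 = 10.764 m
Step 3 — 1.7*T + Cb*B = 9.01 + 10.764 = 19.774 m
Step 4 — S = 104.4 * 19.774 ≈ 2064.4 m^2 (5 s.f.)

2064.4 m^2


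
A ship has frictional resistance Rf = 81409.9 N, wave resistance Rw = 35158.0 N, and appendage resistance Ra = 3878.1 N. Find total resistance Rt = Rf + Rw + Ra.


Formula: Rt = Rf + Rw + Ra
Substituting: Rt = 81409.9 + 35158.0 + 3878.1
Result: Rt = 120446.0 N

120446.0 N


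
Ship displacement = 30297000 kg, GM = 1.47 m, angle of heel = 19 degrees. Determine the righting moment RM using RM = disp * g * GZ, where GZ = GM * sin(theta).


Formula: GZ = GM * sin(theta); RM = disp * g * GZ
Step 1 — GZ = 1.47 * sin(19°) = 1.47 * 0.325568 = 0.478585 m
Step 2 — RM = 30297000 * 9.81 * 0.478585 ≈ 142240000 N·m (5 s.f.)

142240000 N·m


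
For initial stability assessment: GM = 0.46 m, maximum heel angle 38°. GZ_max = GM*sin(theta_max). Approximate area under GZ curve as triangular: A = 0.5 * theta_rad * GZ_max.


Formula: GZ_max = GM * sin(theta); Area = 0.5 * theta_rad * GZ_max
Step 1 — GZ_max = 0.46 * sin(38°) = 0.46 * 0.615661 = 0.283204 m
Step 2 — theta_rad = 38 * pi/180 = 0.663225 rad
Step 3 — Area = 0.5 * 0.663225 * 0.283204 ≈ 0.093914 m·rad (5 s.f.)

0.093914 m·rad


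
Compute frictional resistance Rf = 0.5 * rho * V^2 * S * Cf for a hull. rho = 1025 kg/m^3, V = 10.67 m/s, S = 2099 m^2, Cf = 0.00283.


Formula: Rf = 0.5 * rho * V^2 * S * Cf
Step 1 — V^2 = 10.67^2 = 113.8489
Step 2 — 0.5 * rho * V^2 = 0.5 * 1025 * 113.8489 = 58347.56125
Step 3 — Rf = 58347.56125 * 2099 * 0.00283 ≈ 346590 N (5 s.f.)

346590 N


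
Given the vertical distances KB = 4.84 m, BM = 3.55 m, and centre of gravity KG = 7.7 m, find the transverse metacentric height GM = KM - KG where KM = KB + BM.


Formula: GM = KB + BM - KG
Step 1 — KM = KB + BM = 4.84 + 3.55 = 8.39 m
Step 2 — GM = KM - KG = 8.39 - 7.7 = 0.69 m

0.69 m


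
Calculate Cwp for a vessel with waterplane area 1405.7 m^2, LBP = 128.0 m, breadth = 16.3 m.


Formula: Cwp = Aw / (L * B)
Step 1 — L * B = 128.0 * 16.3 = 2086.4 m^2
Step 2 — Cwp = 1405.7 / 2086.4 ≈ 0.67374 (5 s.f.)

0.67374


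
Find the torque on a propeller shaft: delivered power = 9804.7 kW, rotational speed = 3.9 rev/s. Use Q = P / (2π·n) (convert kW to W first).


Formula: Q = P_W / (2 * pi * n)
Step 1 — P_W = 9804.7 kW * 1000 = 9804700.0 W
Step 2 — 2 * pi * n = 2 * pi * 3.9 = 24.504423
Step 3 — Q = 9804700.0 / 24.504423 ≈ 400120 N·m (5 s.f.)

400120 N·m


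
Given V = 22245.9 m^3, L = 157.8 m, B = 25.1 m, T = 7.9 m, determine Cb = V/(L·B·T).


Formula: Cb = V / (L * B * T)
Step 1 — L * B * T = 157.8 * 25.1 * 7.9 = 31290.162 m^3
Step 2 — Cb = 22245.9 / 31290.162 ≈ 0.71096 (5 s.f.)

0.71096


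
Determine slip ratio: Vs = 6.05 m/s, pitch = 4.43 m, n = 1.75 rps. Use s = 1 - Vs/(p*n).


Formula: s = 1 - Vs / (p * n)
Step 1 — p * n = 4.43 * 1.75 = 7.7525
Step 2 — Vs / (p*n) = 6.05 / 7.7525 = 0.780393 (6 d.p.)
Step 3 — s = 1 - 0.780393 = 0.219607

0.219607


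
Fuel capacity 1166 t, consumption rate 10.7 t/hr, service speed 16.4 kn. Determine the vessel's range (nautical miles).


Formula: endurance = fuel / rate; range = endurance * speed
Step 1 — endurance = 1166 / 10.7 = 108.972 hours
Step 2 — range = 108.972 * 16.4 ≈ 1787.1 nautical miles (5 s.f.)

1787.1 NM


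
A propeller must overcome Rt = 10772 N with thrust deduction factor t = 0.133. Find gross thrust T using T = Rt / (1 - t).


Formula: T = Rt / (1 - t)
Step 1 — (1 - t) = 1 - 0.133 = 0.867
Step 2 — T = 10772 / 0.867 ≈ 12424 N (5 s.f.)

12424 N


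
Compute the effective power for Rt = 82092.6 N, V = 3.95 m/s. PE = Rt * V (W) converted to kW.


Formula: PE = Rt * V / 1000 (kW)
Step 1 — PE (W) = 82092.6 * 3.95 = 324265.77 W
Step 2 — PE (kW) = 324265.77 / 1000 ≈ 324.27 kW (5 s.f.)

324.27 kW


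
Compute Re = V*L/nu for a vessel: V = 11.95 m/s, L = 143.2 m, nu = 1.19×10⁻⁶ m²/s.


Formula: Re = V * L / nu
Step 1 — V * L = 11.95 * 143.2 = 1711.24 m^2/s
Step 2 — Re = 1711.24 / 1.19e-6 = 1.44e+09

1.44e+09


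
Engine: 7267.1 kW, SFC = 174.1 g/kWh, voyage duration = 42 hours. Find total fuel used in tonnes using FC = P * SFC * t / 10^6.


Formula: FC (tonnes) = P * SFC * t / 1,000,000
Step 1 — P * SFC * t = 7267.1 * 174.1 * 42 = 53138488.62 g
Step 2 — FC (tonnes) = 53138488.62 / 1,000,000 ≈ 53.138 tonnes (5 s.f.)

53.138 tonnes


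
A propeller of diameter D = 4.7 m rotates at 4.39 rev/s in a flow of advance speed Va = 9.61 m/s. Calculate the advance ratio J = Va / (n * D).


Formula: J = Va / (n * D)
Step 1 — n * D = 4.39 * 4.7 = 20.633
Step 2 — J = 9.61 / 20.633 ≈ 0.46576 (5 s.f.)

0.46576


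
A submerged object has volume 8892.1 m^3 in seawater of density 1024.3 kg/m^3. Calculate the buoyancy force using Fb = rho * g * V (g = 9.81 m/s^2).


Formula: Fb = rho * g * V
Substituting: Fb = 1024.3 * 9.81 * 8892.1
Intermediate: 1024.3 * 9.81 = 10048.383
Result: Fb = 10048.383 * 8892.1 ≈ 89351000 N (5 s.f.)

89351000 N


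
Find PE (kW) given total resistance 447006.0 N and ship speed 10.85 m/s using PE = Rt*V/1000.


Formula: PE = Rt * V / 1000 (kW)
Step 1 — PE (W) = 447006.0 * 10.85 = 4850015.1 W
Step 2 — PE (kW) = 4850015.1 / 1000 ≈ 4850.0 kW (5 s.f.)

4850.0 kW


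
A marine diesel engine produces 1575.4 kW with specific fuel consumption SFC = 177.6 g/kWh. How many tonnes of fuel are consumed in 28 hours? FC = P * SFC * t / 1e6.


Formula: FC (tonnes) = P * SFC * t / 1,000,000
Step 1 — P * SFC * t = 1575.4 * 177.6 * 28 = 7834149.12 g
Step 2 — FC (tonnes) = 7834149.12 / 1,000,000 ≈ 7.8341 tonnes (5 s.f.)

7.8341 tonnes


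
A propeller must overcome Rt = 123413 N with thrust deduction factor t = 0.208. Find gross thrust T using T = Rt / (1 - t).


Formula: T = Rt / (1 - t)
Step 1 — (1 - t) = 1 - 0.208 = 0.792
Step 2 — T = 123413 / 0.792 ≈ 155820 N (5 s.f.)

155820 N


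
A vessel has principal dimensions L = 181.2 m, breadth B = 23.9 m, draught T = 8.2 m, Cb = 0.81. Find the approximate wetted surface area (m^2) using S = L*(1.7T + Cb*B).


Formula: S = 1.7*L*T + V/T with V = Cb*L*B*T, i.e. S = L * (1.7*T + Cb*B)
Step 1 — 1.7*T = 1.7 * 8.2 = 13.94 m
Step 2 — Cb*B = 0.81 * 23.9 = 19.359 m
Step 3 — 1.7*T + Cb*B = 13.94 + 19.359 = 33.299 m
Step 4 — S = 181.2 * 33.299 ≈ 6033.8 m^2 (5 s.f.)

6033.8 m^2


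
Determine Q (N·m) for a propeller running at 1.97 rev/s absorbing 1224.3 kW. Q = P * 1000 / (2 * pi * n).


Formula: Q = P_W / (2 * pi * n)
Step 1 — P_W = 1224.3 kW * 1000 = 1224300.0 W
Step 2 — 2 * pi * n = 2 * pi * 1.97 = 12.377875
Step 3 — Q = 1224300.0 / 12.377875 ≈ 98910 N·m (5 s.f.)

98910 N·m


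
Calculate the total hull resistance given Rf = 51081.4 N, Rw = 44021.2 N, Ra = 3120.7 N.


Formula: Rt = Rf + Rw + Ra
Substituting: Rt = 51081.4 + 44021.2 + 3120.7
Result: Rt = 98223.3 N

98223.3 N


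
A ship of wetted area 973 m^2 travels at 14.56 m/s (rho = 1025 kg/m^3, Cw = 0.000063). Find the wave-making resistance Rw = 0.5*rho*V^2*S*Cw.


Formula: Rw = 0.5 * rho * V^2 * S * Cw
Step 1 — V^2 = 14.56^2 = 211.9936
Step 2 — 0.5 * rho * V^2 = 0.5 * 1025 * 211.9936 = 108646.72
Step 3 — Rw = 108646.72 * 973 * 0.000063 ≈ 6659.9 N (5 s.f.)

6659.9 N


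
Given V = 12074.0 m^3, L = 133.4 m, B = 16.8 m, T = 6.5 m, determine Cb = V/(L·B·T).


Formula: Cb = V / (L * B * T)
Step 1 — L * B * T = 133.4 * 16.8 * 6.5 = 14567.28 m^3
Step 2 — Cb = 12074.0 / 14567.28 ≈ 0.82884 (5 s.f.)

0.82884


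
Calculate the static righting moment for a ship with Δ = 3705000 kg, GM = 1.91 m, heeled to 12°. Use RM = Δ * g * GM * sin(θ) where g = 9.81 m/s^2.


Formula: GZ = GM * sin(theta); RM = disp * g * GZ
Step 1 — GZ = 1.91 * sin(12°) = 1.91 * 0.207912 = 0.397112 m
Step 2 — RM = 3705000 * 9.81 * 0.397112 ≈ 14433000 N·m (5 s.f.)

14433000 N·m


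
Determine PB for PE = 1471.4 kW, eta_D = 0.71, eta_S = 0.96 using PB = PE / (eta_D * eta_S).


Formula: PB = PE / (eta_D * eta_S)
Step 1 — combined efficiency = eta_D * eta_S = 0.71 * 0.96 = 0.6816
Step 2 — PB = 1471.4 / 0.6816 ≈ 2158.7 kW (5 s.f.)

2158.7 kW


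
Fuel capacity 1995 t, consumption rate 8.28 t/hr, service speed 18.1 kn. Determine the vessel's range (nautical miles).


Formula: endurance = fuel / rate; range = endurance * speed
Step 1 — endurance = 1995 / 8.28 = 240.942 hours
Step 2 — range = 240.942 * 18.1 ≈ 4361.1 nautical miles (5 s.f.)

4361.1 NM


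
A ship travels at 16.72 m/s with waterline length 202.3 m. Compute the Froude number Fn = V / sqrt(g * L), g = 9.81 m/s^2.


Formula: Fn = V / sqrt(g * L)
Step 1 — g * L = 9.81 * 202.3 = 1984.563
Step 2 — sqrt(g * L) = sqrt(1984.563) = 44.548434
Step 3 — Fn = 16.72 / 44.548434 ≈ 0.37532 (5 s.f.)

0.37532


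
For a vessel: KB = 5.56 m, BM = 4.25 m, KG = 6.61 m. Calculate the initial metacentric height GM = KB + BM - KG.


Formula: GM = KB + BM - KG
Step 1 — KM = KB + BM = 5.56 + 4.25 = 9.81 m
Step 2 — GM = KM - KG = 9.81 - 6.61 = 3.2 m

3.2 m


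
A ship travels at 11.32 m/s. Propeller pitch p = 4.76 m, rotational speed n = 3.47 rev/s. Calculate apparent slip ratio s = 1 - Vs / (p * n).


Formula: s = 1 - Vs / (p * n)
Step 1 — p * n = 4.76 * 3.47 = 16.5172
Step 2 — Vs / (p*n) = 11.32 / 16.5172 = 0.685346 (6 d.p.)
Step 3 — s = 1 - 0.685346 = 0.314654

0.314654


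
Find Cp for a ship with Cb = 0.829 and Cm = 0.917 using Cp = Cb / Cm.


Formula: Cp = Cb / Cm
Substituting: Cp = 0.829 / 0.917
Result: Cp ≈ 0.90403 (5 s.f.)

0.90403


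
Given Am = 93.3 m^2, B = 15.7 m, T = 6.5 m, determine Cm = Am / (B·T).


Formula: Cm = Am / (B * T)
Step 1 — B * T = 15.7 * 6.5 = 102.05 m^2
Step 2 — Cm = 93.3 / 102.05 ≈ 0.91426 (5 s.f.)

0.91426


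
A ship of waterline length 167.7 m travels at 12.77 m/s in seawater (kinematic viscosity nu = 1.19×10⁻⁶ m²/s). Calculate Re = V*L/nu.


Formula: Re = V * L / nu
Step 1 — V * L = 12.77 * 167.7 = 2141.529 m^2/s
Step 2 — Re = 2141.529 / 1.19e-6 = 1.80e+09

1.80e+09


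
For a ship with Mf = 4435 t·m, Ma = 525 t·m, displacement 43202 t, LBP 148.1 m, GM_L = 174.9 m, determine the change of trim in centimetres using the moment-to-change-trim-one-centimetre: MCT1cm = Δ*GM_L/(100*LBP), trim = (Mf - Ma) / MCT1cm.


Formula: net trimming moment = Mf - Ma; MCT1cm = Δ*GM_L/(100*LBP); trim = net moment / MCT1cm
Step 1 — net trimming moment = 4435 - 525 = 3910 t·m
Step 2 — MCT1cm = 43202 * 174.9 / (100 * 148.1) = 510.1978 t·m/cm
Step 3 — trim = 3910 / 510.1978 ≈ 7.6637 cm (5 s.f.)

7.6637 cm


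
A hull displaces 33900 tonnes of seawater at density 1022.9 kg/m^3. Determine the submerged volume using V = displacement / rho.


Formula: V = mass / rho
Step 1 — convert tonnes to kg: 33900 t * 1000 = 33900000 kg
Step 2 — V = 33900000 / 1022.9 ≈ 33141 m^3 (5 s.f.)

33141 m^3


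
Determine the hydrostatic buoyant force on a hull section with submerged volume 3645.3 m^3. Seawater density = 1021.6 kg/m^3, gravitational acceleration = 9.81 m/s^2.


Formula: Fb = rho * g * V
Substituting: Fb = 1021.6 * 9.81 * 3645.3
Intermediate: 1021.6 * 9.81 = 10021.896
Result: Fb = 10021.896 * 3645.3 ≈ 36533000 N (5 s.f.)

36533000 N


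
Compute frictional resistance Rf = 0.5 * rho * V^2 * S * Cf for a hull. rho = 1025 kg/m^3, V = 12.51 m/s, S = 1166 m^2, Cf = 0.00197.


Formula: Rf = 0.5 * rho * V^2 * S * Cf
Step 1 — V^2 = 12.51^2 = 156.5001
Step 2 — 0.5 * rho * V^2 = 0.5 * 1025 * 156.5001 = 80206.30125
Step 3 — Rf = 80206.30125 * 1166 * 0.00197 ≈ 184240 N (5 s.f.)

184240 N


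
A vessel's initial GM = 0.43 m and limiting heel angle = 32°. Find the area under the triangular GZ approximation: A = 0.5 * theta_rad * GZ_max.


Formula: GZ_max = GM * sin(theta); Area = 0.5 * theta_rad * GZ_max
Step 1 — GZ_max = 0.43 * sin(32°) = 0.43 * 0.529919 = 0.227865 m
Step 2 — theta_rad = 32 * pi/180 = 0.558505 rad
Step 3 — Area = 0.5 * 0.558505 * 0.227865 ≈ 0.063632 m·rad (5 s.f.)

0.063632 m·rad


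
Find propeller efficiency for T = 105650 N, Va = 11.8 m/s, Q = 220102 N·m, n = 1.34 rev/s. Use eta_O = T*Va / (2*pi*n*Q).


Formula: eta = T * Va / (2 * pi * n * Q)
Step 1 — numerator = T * Va = 105650 * 11.8 = 1246670.0
Step 2 — 2 * pi * n = 2 * pi * 1.34 = 8.419468
Step 3 — denominator = 8.419468 * 220102 = 1853141.75
Step 4 — eta = 1246670.0 / 1853141.75 ≈ 0.67273 (5 s.f.)

0.67273


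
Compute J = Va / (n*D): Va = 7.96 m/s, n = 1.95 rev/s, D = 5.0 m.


Formula: J = Va / (n * D)
Step 1 — n * D = 1.95 * 5.0 = 9.75
Step 2 — J = 7.96 / 9.75 ≈ 0.81641 (5 s.f.)

0.81641


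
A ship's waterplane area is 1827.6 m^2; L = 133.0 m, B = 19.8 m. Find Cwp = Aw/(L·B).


Formula: Cwp = Aw / (L * B)
Step 1 — L * B = 133.0 * 19.8 = 2633.4 m^2
Step 2 — Cwp = 1827.6 / 2633.4 ≈ 0.69401 (5 s.f.)

0.69401


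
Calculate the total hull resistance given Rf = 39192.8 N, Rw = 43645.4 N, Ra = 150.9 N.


Formula: Rt = Rf + Rw + Ra
Substituting: Rt = 39192.8 + 43645.4 + 150.9
Result: Rt = 82989.1 N

82989.1 N


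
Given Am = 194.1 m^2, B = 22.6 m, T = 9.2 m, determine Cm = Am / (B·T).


Formula: Cm = Am / (B * T)
Step 1 — B * T = 22.6 * 9.2 = 207.92 m^2
Step 2 — Cm = 194.1 / 207.92 ≈ 0.93353 (5 s.f.)

0.93353


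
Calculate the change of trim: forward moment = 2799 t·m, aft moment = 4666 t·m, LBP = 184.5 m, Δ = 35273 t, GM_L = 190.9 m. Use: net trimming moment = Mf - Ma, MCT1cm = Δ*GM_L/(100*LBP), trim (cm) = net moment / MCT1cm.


Formula: net trimming moment = Mf - Ma; MCT1cm = Δ*GM_L/(100*LBP); trim = net moment / MCT1cm
Step 1 — net trimming moment = 2799 - 4666 = -1867 t·m
Step 2 — MCT1cm = 35273 * 190.9 / (100 * 184.5) = 364.9656 t·m/cm
Step 3 — trim = -1867 / 364.9656 ≈ -5.1156 cm (5 s.f.)

-5.1156 cm


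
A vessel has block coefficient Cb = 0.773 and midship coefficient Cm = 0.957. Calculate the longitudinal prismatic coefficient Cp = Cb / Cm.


Formula: Cp = Cb / Cm
Substituting: Cp = 0.773 / 0.957
Result: Cp ≈ 0.80773 (5 s.f.)

0.80773


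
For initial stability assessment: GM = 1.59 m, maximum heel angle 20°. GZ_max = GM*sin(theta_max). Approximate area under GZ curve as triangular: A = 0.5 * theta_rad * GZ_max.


Formula: GZ_max = GM * sin(theta); Area = 0.5 * theta_rad * GZ_max
Step 1 — GZ_max = 1.59 * sin(20°) = 1.59 * 0.34202 = 0.543812 m
Step 2 — theta_rad = 20 * pi/180 = 0.349066 rad
Step 3 — Area = 0.5 * 0.349066 * 0.543812 ≈ 0.094913 m·rad (5 s.f.)

0.094913 m·rad


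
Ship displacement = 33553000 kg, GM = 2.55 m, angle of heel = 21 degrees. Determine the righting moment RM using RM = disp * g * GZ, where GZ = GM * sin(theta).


Formula: GZ = GM * sin(theta); RM = disp * g * GZ
Step 1 — GZ = 2.55 * sin(21°) = 2.55 * 0.358368 = 0.913838 m
Step 2 — RM = 33553000 * 9.81 * 0.913838 ≈ 300790000 N·m (5 s.f.)

300790000 N·m


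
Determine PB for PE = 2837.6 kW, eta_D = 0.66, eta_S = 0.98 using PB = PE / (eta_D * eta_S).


Formula: PB = PE / (eta_D * eta_S)
Step 1 — combined efficiency = eta_D * eta_S = 0.66 * 0.98 = 0.6468
Step 2 — PB = 2837.6 / 0.6468 ≈ 4387.1 kW (5 s.f.)

4387.1 kW


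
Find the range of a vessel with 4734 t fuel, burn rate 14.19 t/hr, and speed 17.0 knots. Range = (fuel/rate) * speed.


Formula: endurance = fuel / rate; range = endurance * speed
Step 1 — endurance = 4734 / 14.19 = 333.6152 hours
Step 2 — range = 333.6152 * 17.0 ≈ 5671.5 nautical miles (5 s.f.)

5671.5 NM


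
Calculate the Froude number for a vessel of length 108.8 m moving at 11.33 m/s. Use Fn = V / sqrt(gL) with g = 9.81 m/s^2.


Formula: Fn = V / sqrt(g * L)
Step 1 — g * L = 9.81 * 108.8 = 1067.328
Step 2 — sqrt(g * L) = sqrt(1067.328) = 32.669986
Step 3 — Fn = 11.33 / 32.669986 ≈ 0.34680 (5 s.f.)

0.34680


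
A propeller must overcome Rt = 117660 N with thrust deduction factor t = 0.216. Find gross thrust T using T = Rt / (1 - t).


Formula: T = Rt / (1 - t)
Step 1 — (1 - t) = 1 - 0.216 = 0.784
Step 2 — T = 117660 / 0.784 ≈ 150080 N (5 s.f.)

150080 N


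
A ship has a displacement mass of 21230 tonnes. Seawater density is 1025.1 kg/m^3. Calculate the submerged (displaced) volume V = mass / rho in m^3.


Formula: V = mass / rho
Step 1 — convert tonnes to kg: 21230 t * 1000 = 21230000 kg
Step 2 — V = 21230000 / 1025.1 ≈ 20710 m^3 (5 s.f.)

20710 m^3


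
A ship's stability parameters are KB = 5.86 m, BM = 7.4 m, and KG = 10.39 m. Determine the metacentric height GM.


Formula: GM = KB + BM - KG
Step 1 — KM = KB + BM = 5.86 + 7.4 = 13.26 m
Step 2 — GM = KM - KG = 13.26 - 10.39 = 2.87 m

2.87 m


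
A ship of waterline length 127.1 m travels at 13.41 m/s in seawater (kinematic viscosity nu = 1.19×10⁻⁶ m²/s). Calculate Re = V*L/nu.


Formula: Re = V * L / nu
Step 1 — V * L = 13.41 * 127.1 = 1704.411 m^2/s
Step 2 — Re = 1704.411 / 1.19e-6 = 1.43e+09

1.43e+09


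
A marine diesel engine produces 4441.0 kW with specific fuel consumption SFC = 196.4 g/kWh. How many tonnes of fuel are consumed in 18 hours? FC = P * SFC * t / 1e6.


Formula: FC (tonnes) = P * SFC * t / 1,000,000
Step 1 — P * SFC * t = 4441.0 * 196.4 * 18 = 15699823.2 g
Step 2 — FC (tonnes) = 15699823.2 / 1,000,000 ≈ 15.700 tonnes (5 s.f.)

15.700 tonnes


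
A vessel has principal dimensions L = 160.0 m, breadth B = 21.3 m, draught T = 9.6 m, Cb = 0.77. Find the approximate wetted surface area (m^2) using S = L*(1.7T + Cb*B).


Formula: S = 1.7*L*T + V/T with V = Cb*L*B*T, i.e. S = L * (1.7*T + Cb*B)
Step 1 — 1.7*T = 1.7 * 9.6 = 16.32 m
Step 2 — Cb*B = 0.77 * 21.3 = 16.401 m
Step 3 — 1.7*T + Cb*B = 16.32 + 16.401 = 32.721 m
Step 4 — S = 160.0 * 32.721 ≈ 5235.4 m^2 (5 s.f.)

5235.4 m^2


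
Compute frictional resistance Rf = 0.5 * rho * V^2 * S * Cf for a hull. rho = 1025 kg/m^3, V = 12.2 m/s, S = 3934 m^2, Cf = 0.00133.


Formula: Rf = 0.5 * rho * V^2 * S * Cf
Step 1 — V^2 = 12.2^2 = 148.84
Step 2 — 0.5 * rho * V^2 = 0.5 * 1025 * 148.84 = 76280.5
Step 3 — Rf = 76280.5 * 3934 * 0.00133 ≈ 399120 N (5 s.f.)

399120 N


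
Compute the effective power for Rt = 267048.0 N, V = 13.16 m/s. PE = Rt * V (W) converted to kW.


Formula: PE = Rt * V / 1000 (kW)
Step 1 — PE (W) = 267048.0 * 13.16 = 3514351.68 W
Step 2 — PE (kW) = 3514351.68 / 1000 ≈ 3514.4 kW (5 s.f.)

3514.4 kW


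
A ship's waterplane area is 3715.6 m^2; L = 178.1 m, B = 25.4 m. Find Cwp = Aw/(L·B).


Formula: Cwp = Aw / (L * B)
Step 1 — L * B = 178.1 * 25.4 = 4523.74 m^2
Step 2 — Cwp = 3715.6 / 4523.74 ≈ 0.82136 (5 s.f.)

0.82136


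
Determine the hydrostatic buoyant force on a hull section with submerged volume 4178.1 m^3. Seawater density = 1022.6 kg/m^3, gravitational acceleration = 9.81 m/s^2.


Formula: Fb = rho * g * V
Substituting: Fb = 1022.6 * 9.81 * 4178.1
Intermediate: 1022.6 * 9.81 = 10031.706
Result: Fb = 10031.706 * 4178.1 ≈ 41913000 N (5 s.f.)

41913000 N


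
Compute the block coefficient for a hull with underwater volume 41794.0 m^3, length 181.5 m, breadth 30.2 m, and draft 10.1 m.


Formula: Cb = V / (L * B * T)
Step 1 — L * B * T = 181.5 * 30.2 * 10.1 = 55361.13 m^3
Step 2 — Cb = 41794.0 / 55361.13 ≈ 0.75493 (5 s.f.)

0.75493


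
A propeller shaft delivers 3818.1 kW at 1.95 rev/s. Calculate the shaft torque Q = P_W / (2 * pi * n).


Formula: Q = P_W / (2 * pi * n)
Step 1 — P_W = 3818.1 kW * 1000 = 3818100.0 W
Step 2 — 2 * pi * n = 2 * pi * 1.95 = 12.252211
Step 3 — Q = 3818100.0 / 12.252211 ≈ 311630 N·m (5 s.f.)

311630 N·m


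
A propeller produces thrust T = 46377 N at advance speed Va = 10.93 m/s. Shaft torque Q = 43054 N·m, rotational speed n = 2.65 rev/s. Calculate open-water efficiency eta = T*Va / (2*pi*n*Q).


Formula: eta = T * Va / (2 * pi * n * Q)
Step 1 — numerator = T * Va = 46377 * 10.93 = 506900.61
Step 2 — 2 * pi * n = 2 * pi * 2.65 = 16.650441
Step 3 — denominator = 16.650441 * 43054 = 716868.09
Step 4 — eta = 506900.61 / 716868.09 ≈ 0.70710 (5 s.f.)

0.70710


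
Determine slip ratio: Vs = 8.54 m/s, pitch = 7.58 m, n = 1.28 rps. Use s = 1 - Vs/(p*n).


Formula: s = 1 - Vs / (p * n)
Step 1 — p * n = 7.58 * 1.28 = 9.7024
Step 2 — Vs / (p*n) = 8.54 / 9.7024 = 0.880195 (6 d.p.)
Step 3 — s = 1 - 0.880195 = 0.119805

0.119805


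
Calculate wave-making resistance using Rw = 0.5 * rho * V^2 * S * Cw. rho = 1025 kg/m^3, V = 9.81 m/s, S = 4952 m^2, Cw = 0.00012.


Formula: Rw = 0.5 * rho * V^2 * S * Cw
Step 1 — V^2 = 9.81^2 = 96.2361
Step 2 — 0.5 * rho * V^2 = 0.5 * 1025 * 96.2361 = 49321.00125
Step 3 — Rw = 49321.00125 * 4952 * 0.00012 ≈ 29309 N (5 s.f.)

29309 N


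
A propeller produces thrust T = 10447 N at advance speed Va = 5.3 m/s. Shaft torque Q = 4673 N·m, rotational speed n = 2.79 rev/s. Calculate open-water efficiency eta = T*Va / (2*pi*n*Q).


Formula: eta = T * Va / (2 * pi * n * Q)
Step 1 — numerator = T * Va = 10447 * 5.3 = 55369.1
Step 2 — 2 * pi * n = 2 * pi * 2.79 = 17.530087
Step 3 — denominator = 17.530087 * 4673 = 81918.1
Step 4 — eta = 55369.1 / 81918.1 ≈ 0.67591 (5 s.f.)

0.67591


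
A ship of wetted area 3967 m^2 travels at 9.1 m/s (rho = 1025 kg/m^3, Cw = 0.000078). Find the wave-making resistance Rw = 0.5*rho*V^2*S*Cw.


Formula: Rw = 0.5 * rho * V^2 * S * Cw
Step 1 — V^2 = 9.1^2 = 82.81
Step 2 — 0.5 * rho * V^2 = 0.5 * 1025 * 82.81 = 42440.125
Step 3 — Rw = 42440.125 * 3967 * 0.000078 ≈ 13132 N (5 s.f.)

13132 N


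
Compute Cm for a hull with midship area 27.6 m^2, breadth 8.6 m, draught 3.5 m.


Formula: Cm = Am / (B * T)
Step 1 — B * T = 8.6 * 3.5 = 30.1 m^2
Step 2 — Cm = 27.6 / 30.1 ≈ 0.91694 (5 s.f.)

0.91694


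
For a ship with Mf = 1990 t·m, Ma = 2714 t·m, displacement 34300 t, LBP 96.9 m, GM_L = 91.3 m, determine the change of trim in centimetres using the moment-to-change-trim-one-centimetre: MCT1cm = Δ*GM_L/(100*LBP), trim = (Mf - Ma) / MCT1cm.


Formula: net trimming moment = Mf - Ma; MCT1cm = Δ*GM_L/(100*LBP); trim = net moment / MCT1cm
Step 1 — net trimming moment = 1990 - 2714 = -724 t·m
Step 2 — MCT1cm = 34300 * 91.3 / (100 * 96.9) = 323.1775 t·m/cm
Step 3 — trim = -724 / 323.1775 ≈ -2.2403 cm (5 s.f.)

-2.2403 cm


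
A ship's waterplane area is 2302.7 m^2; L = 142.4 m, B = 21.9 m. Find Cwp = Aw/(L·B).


Formula: Cwp = Aw / (L * B)
Step 1 — L * B = 142.4 * 21.9 = 3118.56 m^2
Step 2 — Cwp = 2302.7 / 3118.56 ≈ 0.73839 (5 s.f.)

0.73839


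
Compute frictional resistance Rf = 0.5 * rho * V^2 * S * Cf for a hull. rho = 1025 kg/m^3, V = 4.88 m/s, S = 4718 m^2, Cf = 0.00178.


Formula: Rf = 0.5 * rho * V^2 * S * Cf
Step 1 — V^2 = 4.88^2 = 23.8144
Step 2 — 0.5 * rho * V^2 = 0.5 * 1025 * 23.8144 = 12204.88
Step 3 — Rf = 12204.88 * 4718 * 0.00178 ≈ 102500 N (5 s.f.)

102500 N


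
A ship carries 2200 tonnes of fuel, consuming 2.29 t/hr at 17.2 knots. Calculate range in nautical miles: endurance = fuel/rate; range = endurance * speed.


Formula: endurance = fuel / rate; range = endurance * speed
Step 1 — endurance = 2200 / 2.29 = 960.6987 hours
Step 2 — range = 960.6987 * 17.2 ≈ 16524 nautical miles (5 s.f.)

16524 NM


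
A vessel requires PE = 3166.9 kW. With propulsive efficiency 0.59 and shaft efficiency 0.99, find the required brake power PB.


Formula: PB = PE / (eta_D * eta_S)
Step 1 — combined efficiency = eta_D * eta_S = 0.59 * 0.99 = 0.5841
Step 2 — PB = 3166.9 / 0.5841 ≈ 5421.8 kW (5 s.f.)

5421.8 kW


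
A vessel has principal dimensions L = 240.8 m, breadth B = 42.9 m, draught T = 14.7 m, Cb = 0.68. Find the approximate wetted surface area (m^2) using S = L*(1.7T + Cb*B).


Formula: S = 1.7*L*T + V/T with V = Cb*L*B*T, i.e. S = L * (1.7*T + Cb*B)
Step 1 — 1.7*T = 1.7 * 14.7 = 24.99 m
Step 2 — Cb*B = 0.68 * 42.9 = 29.172 m
Step 3 — 1.7*T + Cb*B = 24.99 + 29.172 = 54.162 m
Step 4 — S = 240.8 * 54.162 ≈ 13042 m^2 (5 s.f.)

13042 m^2
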